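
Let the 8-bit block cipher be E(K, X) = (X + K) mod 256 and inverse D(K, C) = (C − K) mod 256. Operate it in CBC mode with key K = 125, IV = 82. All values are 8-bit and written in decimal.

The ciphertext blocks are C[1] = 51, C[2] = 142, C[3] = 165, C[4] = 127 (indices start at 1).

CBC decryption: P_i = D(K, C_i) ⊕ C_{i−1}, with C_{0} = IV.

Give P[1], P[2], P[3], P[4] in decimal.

P[1]: D(K, 51) = 182; 182 ⊕ 82 = 228.
P[2]: D(K, 142) = 17; 17 ⊕ 51 = 34.
P[3]: D(K, 165) = 40; 40 ⊕ 142 = 166.
P[4]: D(K, 127) = 2; 2 ⊕ 165 = 167.

P[1] = 228, P[2] = 34, P[3] = 166, P[4] = 167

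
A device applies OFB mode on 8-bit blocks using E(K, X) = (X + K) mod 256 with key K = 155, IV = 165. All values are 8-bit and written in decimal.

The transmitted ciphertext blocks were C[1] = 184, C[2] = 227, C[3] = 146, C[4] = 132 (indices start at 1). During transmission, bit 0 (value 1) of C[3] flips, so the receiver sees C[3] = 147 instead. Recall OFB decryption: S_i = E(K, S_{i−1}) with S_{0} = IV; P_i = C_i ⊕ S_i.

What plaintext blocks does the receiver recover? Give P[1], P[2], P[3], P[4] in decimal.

Only C[3] changed, to 147. In OFB, a change in C_i flips the same bit in P_i only; the keystream is unaffected. Decrypting the received ciphertext:
P[1]: S = E(K, 165) = 64; 184 ⊕ 64 = 248.
P[2]: S = E(K, 64) = 219; 227 ⊕ 219 = 56.
P[3]: S = E(K, 219) = 118; 147 ⊕ 118 = 229.
P[4]: S = E(K, 118) = 17; 132 ⊕ 17 = 149.
Blocks that differ from the original plaintext: P[3].

P[1] = 248, P[2] = 56, P[3] = 229, P[4] = 149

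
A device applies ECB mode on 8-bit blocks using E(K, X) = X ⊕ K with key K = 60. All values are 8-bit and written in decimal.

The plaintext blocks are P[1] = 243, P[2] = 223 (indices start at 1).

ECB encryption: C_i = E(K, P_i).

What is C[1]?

C[1]: E(K, 243) = 207.

C[1] = 207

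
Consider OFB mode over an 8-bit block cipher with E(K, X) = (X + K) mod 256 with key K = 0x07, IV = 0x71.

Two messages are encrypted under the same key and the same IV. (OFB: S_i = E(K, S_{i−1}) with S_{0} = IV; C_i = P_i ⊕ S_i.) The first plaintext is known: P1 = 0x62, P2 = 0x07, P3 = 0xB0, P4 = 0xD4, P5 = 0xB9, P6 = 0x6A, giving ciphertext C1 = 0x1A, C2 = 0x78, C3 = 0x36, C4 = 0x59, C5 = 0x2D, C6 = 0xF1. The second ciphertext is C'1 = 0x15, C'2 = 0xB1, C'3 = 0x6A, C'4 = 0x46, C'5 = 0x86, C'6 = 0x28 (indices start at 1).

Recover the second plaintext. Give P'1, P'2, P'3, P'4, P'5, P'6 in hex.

P'1 = 0x6D, P'2 = 0xCE, P'3 = 0xEC, P'4 = 0xCB, P'5 = 0x12, P'6 = 0xB3

In OFB with a reused IV, both messages share the same keystream S_i, so C_i ⊕ C'_i = P_i ⊕ P'_i and thus P'_i = P_i ⊕ C_i ⊕ C'_i.
P'1: 0x62 ⊕ 0x1A ⊕ 0x15 = 0x6D.
P'2: 0x07 ⊕ 0x78 ⊕ 0xB1 = 0xCE.
P'3: 0xB0 ⊕ 0x36 ⊕ 0x6A = 0xEC.
P'4: 0xD4 ⊕ 0x59 ⊕ 0x46 = 0xCB.
P'5: 0xB9 ⊕ 0x2D ⊕ 0x86 = 0x12.
P'6: 0x6A ⊕ 0xF1 ⊕ 0x28 = 0xB3.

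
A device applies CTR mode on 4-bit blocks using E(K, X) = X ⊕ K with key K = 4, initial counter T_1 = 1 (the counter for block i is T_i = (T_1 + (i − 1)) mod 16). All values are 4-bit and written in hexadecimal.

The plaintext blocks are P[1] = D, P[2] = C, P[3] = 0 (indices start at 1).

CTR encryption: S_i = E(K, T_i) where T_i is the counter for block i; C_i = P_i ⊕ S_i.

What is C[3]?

C[3] = 7

C[1]: T = 1, S = E(K, T) = 5; D ⊕ 5 = 8.
C[2]: T = 2, S = E(K, T) = 6; C ⊕ 6 = A.
C[3]: T = 3, S = E(K, T) = 7; 0 ⊕ 7 = 7.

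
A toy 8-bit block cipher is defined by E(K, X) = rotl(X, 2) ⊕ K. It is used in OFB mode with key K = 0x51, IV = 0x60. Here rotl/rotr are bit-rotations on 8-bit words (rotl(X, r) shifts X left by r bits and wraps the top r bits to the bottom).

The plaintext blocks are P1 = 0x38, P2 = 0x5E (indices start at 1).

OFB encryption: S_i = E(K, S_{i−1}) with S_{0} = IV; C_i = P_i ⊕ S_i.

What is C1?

C1: S = E(K, 0x60) = 0xD0; 0x38 ⊕ 0xD0 = 0xE8.

C1 = 0xE8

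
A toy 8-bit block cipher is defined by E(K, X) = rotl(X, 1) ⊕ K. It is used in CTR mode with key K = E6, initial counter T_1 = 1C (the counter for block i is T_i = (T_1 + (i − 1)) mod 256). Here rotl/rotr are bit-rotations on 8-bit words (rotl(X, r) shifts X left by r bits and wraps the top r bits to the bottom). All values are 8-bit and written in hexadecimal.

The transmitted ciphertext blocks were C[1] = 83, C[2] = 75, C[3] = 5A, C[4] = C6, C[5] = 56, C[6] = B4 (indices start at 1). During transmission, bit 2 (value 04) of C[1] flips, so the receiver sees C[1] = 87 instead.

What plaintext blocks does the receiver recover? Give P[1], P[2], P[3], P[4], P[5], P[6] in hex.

CTR decryption: S_i = E(K, T_i) where T_i is the counter for block i; P_i = C_i ⊕ S_i.
Only C[1] changed, to 87. In CTR, a change in C_i flips the same bit in P_i only; the keystream is unaffected. Decrypting the received ciphertext:
P[1]: T = 1C, S = E(K, T) = DE; 87 ⊕ DE = 59.
P[2]: T = 1D, S = E(K, T) = DC; 75 ⊕ DC = A9.
P[3]: T = 1E, S = E(K, T) = DA; 5A ⊕ DA = 80.
P[4]: T = 1F, S = E(K, T) = D8; C6 ⊕ D8 = 1E.
P[5]: T = 20, S = E(K, T) = A6; 56 ⊕ A6 = F0.
P[6]: T = 21, S = E(K, T) = A4; B4 ⊕ A4 = 10.
Blocks that differ from the original plaintext: P[1].

P[1] = 59, P[2] = A9, P[3] = 80, P[4] = 1E, P[5] = F0, P[6] = 10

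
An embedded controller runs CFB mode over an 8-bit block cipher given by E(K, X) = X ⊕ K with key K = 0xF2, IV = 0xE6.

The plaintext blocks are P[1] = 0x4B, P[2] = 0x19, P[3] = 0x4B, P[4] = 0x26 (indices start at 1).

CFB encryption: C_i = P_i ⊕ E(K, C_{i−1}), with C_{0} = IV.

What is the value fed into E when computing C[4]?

0x0D

C[1]: E(K, 0xE6) = 0x14; 0x4B ⊕ 0x14 = 0x5F.
C[2]: E(K, 0x5F) = 0xAD; 0x19 ⊕ 0xAD = 0xB4.
C[3]: E(K, 0xB4) = 0x46; 0x4B ⊕ 0x46 = 0x0D.
C[4]: E(K, 0x0D) = 0xFF; 0x26 ⊕ 0xFF = 0xD9.
So the input to E for block [4] is 0x0D.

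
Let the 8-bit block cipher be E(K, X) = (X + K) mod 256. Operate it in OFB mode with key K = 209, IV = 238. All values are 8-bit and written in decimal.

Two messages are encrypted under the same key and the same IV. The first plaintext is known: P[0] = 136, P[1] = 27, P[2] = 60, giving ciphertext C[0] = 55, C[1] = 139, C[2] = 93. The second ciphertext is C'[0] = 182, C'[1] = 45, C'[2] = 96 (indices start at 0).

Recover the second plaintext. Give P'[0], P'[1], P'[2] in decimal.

P'[0] = 9, P'[1] = 189, P'[2] = 1

In OFB with a reused IV, both messages share the same keystream S_i, so C_i ⊕ C'_i = P_i ⊕ P'_i and thus P'_i = P_i ⊕ C_i ⊕ C'_i.
P'[0]: 136 ⊕ 55 ⊕ 182 = 9.
P'[1]: 27 ⊕ 139 ⊕ 45 = 189.
P'[2]: 60 ⊕ 93 ⊕ 96 = 1.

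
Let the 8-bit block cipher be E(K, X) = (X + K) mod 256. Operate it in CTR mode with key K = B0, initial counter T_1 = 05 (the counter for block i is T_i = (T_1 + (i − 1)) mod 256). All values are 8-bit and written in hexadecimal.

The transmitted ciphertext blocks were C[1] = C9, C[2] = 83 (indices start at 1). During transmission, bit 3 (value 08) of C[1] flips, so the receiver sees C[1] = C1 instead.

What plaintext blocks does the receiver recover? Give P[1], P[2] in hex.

CTR decryption: S_i = E(K, T_i) where T_i is the counter for block i; P_i = C_i ⊕ S_i.
Only C[1] changed, to C1. In CTR, a change in C_i flips the same bit in P_i only; the keystream is unaffected. Decrypting the received ciphertext:
P[1]: T = 05, S = E(K, T) = B5; C1 ⊕ B5 = 74.
P[2]: T = 06, S = E(K, T) = B6; 83 ⊕ B6 = 35.
Blocks that differ from the original plaintext: P[1].

P[1] = 74, P[2] = 35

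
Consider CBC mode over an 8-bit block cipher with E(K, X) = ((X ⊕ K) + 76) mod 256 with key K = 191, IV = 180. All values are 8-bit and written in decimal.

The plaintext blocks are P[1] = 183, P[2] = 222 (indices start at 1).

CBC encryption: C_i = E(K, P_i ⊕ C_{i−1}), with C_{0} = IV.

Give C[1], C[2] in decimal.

C[1]: P[1] ⊕ 180 = 3; E(K, 3) = 8.
C[2]: P[2] ⊕ 8 = 214; E(K, 214) = 181.

C[1] = 8, C[2] = 181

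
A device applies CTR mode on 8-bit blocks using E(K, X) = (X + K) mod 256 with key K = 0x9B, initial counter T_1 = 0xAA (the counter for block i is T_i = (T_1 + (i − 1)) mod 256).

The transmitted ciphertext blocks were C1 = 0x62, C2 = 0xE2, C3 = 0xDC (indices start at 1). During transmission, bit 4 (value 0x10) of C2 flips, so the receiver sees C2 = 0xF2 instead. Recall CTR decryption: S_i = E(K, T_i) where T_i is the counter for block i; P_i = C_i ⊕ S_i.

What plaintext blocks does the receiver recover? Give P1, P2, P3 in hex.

P1 = 0x27, P2 = 0xB4, P3 = 0x9B

Only C2 changed, to 0xF2. In CTR, a change in C_i flips the same bit in P_i only; the keystream is unaffected. Decrypting the received ciphertext:
P1: T = 0xAA, S = E(K, T) = 0x45; 0x62 ⊕ 0x45 = 0x27.
P2: T = 0xAB, S = E(K, T) = 0x46; 0xF2 ⊕ 0x46 = 0xB4.
P3: T = 0xAC, S = E(K, T) = 0x47; 0xDC ⊕ 0x47 = 0x9B.
Blocks that differ from the original plaintext: P2.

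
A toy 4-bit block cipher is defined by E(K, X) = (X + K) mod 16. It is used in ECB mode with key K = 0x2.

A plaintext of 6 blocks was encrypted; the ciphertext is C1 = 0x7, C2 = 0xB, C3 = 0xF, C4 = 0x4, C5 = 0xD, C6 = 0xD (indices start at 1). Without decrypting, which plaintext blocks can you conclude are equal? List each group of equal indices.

ECB encrypts each block independently with the same key, so equal ciphertext blocks imply equal plaintext blocks.
C5 = C6 = 0xD, so P5 = P6.

P5 = P6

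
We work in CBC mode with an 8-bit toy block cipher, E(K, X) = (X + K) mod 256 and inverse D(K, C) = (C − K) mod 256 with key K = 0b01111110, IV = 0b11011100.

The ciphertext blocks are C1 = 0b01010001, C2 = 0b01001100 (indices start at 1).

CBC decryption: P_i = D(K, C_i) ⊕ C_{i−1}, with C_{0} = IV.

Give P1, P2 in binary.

P1: D(K, 0b01010001) = 0b11010011; 0b11010011 ⊕ 0b11011100 = 0b00001111.
P2: D(K, 0b01001100) = 0b11001110; 0b11001110 ⊕ 0b01010001 = 0b10011111.

P1 = 0b00001111, P2 = 0b10011111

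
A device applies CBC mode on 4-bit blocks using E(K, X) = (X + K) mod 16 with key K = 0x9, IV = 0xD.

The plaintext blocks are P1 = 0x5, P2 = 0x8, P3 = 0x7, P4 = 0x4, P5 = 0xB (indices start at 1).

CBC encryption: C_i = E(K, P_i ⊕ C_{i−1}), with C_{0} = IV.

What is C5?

C1: P1 ⊕ 0xD = 0x8; E(K, 0x8) = 0x1.
C2: P2 ⊕ 0x1 = 0x9; E(K, 0x9) = 0x2.
C3: P3 ⊕ 0x2 = 0x5; E(K, 0x5) = 0xE.
C4: P4 ⊕ 0xE = 0xA; E(K, 0xA) = 0x3.
C5: P5 ⊕ 0x3 = 0x8; E(K, 0x8) = 0x1.

C5 = 0x1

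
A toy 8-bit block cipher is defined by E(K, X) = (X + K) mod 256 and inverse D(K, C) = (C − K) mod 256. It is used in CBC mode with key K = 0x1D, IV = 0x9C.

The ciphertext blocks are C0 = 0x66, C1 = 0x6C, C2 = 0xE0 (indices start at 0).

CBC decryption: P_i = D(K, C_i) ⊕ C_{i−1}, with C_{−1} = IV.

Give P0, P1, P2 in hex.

P0 = 0xD5, P1 = 0x29, P2 = 0xAF

P0: D(K, 0x66) = 0x49; 0x49 ⊕ 0x9C = 0xD5.
P1: D(K, 0x6C) = 0x4F; 0x4F ⊕ 0x66 = 0x29.
P2: D(K, 0xE0) = 0xC3; 0xC3 ⊕ 0x6C = 0xAF.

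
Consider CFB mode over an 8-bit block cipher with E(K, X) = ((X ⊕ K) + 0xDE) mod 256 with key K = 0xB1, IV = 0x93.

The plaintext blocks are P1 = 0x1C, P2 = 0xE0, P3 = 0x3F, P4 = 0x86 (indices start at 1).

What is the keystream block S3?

0xB8

CFB encryption: C_i = P_i ⊕ E(K, C_{i−1}), with C_{0} = IV.
C1: E(K, 0x93) = 0x00; 0x1C ⊕ 0x00 = 0x1C.
C2: E(K, 0x1C) = 0x8B; 0xE0 ⊕ 0x8B = 0x6B.
C3: E(K, 0x6B) = 0xB8; 0x3F ⊕ 0xB8 = 0x87.
So S3 = 0xB8.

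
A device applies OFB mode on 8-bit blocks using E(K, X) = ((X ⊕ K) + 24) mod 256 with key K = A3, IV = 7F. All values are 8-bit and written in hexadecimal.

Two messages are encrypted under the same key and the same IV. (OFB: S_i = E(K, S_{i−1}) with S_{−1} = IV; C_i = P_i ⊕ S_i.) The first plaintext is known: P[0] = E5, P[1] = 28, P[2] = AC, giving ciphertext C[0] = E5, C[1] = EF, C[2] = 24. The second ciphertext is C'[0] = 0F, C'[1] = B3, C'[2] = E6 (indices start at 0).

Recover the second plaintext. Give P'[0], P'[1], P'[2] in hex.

In OFB with a reused IV, both messages share the same keystream S_i, so C_i ⊕ C'_i = P_i ⊕ P'_i and thus P'_i = P_i ⊕ C_i ⊕ C'_i.
P'[0]: E5 ⊕ E5 ⊕ 0F = 0F.
P'[1]: 28 ⊕ EF ⊕ B3 = 74.
P'[2]: AC ⊕ 24 ⊕ E6 = 6E.

P'[0] = 0F, P'[1] = 74, P'[2] = 6E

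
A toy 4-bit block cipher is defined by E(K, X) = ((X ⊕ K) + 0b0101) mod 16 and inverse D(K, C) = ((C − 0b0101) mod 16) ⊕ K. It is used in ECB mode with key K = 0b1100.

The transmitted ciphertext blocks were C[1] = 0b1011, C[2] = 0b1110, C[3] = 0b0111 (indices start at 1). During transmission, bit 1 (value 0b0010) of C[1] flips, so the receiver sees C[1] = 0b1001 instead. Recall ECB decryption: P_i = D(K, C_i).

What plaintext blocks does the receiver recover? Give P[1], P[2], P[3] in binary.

Only C[1] changed, to 0b1001. In ECB, a change in C_i affects only P_i. Decrypting the received ciphertext:
P[1]: D(K, 0b1001) = 0b1000.
P[2]: D(K, 0b1110) = 0b0101.
P[3]: D(K, 0b0111) = 0b1110.
Blocks that differ from the original plaintext: P[1].

P[1] = 0b1000, P[2] = 0b0101, P[3] = 0b1110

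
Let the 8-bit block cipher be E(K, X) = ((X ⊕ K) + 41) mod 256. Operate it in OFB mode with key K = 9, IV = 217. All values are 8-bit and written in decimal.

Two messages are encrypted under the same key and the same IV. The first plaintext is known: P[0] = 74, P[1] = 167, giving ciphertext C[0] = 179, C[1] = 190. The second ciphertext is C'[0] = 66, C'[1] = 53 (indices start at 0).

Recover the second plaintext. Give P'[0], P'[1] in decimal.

In OFB with a reused IV, both messages share the same keystream S_i, so C_i ⊕ C'_i = P_i ⊕ P'_i and thus P'_i = P_i ⊕ C_i ⊕ C'_i.
P'[0]: 74 ⊕ 179 ⊕ 66 = 187.
P'[1]: 167 ⊕ 190 ⊕ 53 = 44.

P'[0] = 187, P'[1] = 44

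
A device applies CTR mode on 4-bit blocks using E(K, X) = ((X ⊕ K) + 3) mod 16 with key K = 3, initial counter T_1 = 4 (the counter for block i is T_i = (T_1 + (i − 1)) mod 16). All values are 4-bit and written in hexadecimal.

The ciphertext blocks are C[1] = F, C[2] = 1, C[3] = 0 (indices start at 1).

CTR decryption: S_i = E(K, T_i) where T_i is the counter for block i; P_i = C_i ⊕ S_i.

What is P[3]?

P[3] = 8

P[3]: T = 6, S = E(K, T) = 8; 0 ⊕ 8 = 8.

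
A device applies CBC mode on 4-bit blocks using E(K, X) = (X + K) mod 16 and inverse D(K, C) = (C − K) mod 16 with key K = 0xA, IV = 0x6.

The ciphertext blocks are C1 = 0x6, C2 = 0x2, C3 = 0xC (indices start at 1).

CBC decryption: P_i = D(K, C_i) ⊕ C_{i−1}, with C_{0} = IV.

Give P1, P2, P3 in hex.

P1: D(K, 0x6) = 0xC; 0xC ⊕ 0x6 = 0xA.
P2: D(K, 0x2) = 0x8; 0x8 ⊕ 0x6 = 0xE.
P3: D(K, 0xC) = 0x2; 0x2 ⊕ 0x2 = 0x0.

P1 = 0xA, P2 = 0xE, P3 = 0x0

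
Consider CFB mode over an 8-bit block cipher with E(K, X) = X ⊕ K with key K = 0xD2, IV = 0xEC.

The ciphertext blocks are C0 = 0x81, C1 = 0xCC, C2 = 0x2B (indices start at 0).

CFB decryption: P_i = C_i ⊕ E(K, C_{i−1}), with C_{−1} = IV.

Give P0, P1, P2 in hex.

P0 = 0xBF, P1 = 0x9F, P2 = 0x35

P0: E(K, 0xEC) = 0x3E; 0x81 ⊕ 0x3E = 0xBF.
P1: E(K, 0x81) = 0x53; 0xCC ⊕ 0x53 = 0x9F.
P2: E(K, 0xCC) = 0x1E; 0x2B ⊕ 0x1E = 0x35.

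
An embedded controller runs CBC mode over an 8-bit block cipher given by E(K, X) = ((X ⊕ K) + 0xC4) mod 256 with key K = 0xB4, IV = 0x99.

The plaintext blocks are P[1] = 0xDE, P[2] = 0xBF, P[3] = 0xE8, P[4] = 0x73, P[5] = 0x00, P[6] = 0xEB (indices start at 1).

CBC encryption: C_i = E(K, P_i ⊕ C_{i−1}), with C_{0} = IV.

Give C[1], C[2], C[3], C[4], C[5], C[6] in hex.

C[1]: P[1] ⊕ 0x99 = 0x47; E(K, 0x47) = 0xB7.
C[2]: P[2] ⊕ 0xB7 = 0x08; E(K, 0x08) = 0x80.
C[3]: P[3] ⊕ 0x80 = 0x68; E(K, 0x68) = 0xA0.
C[4]: P[4] ⊕ 0xA0 = 0xD3; E(K, 0xD3) = 0x2B.
C[5]: P[5] ⊕ 0x2B = 0x2B; E(K, 0x2B) = 0x63.
C[6]: P[6] ⊕ 0x63 = 0x88; E(K, 0x88) = 0x00.

C[1] = 0xB7, C[2] = 0x80, C[3] = 0xA0, C[4] = 0x2B, C[5] = 0x63, C[6] = 0x00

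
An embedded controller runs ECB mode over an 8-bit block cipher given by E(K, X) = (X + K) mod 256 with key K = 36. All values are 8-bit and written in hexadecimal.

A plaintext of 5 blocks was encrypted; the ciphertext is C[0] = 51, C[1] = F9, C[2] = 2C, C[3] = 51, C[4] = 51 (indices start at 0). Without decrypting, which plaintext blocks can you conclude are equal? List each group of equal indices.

ECB encrypts each block independently with the same key, so equal ciphertext blocks imply equal plaintext blocks.
C[0] = C[3] = C[4] = 51, so P[0] = P[3] = P[4].

P[0] = P[3] = P[4]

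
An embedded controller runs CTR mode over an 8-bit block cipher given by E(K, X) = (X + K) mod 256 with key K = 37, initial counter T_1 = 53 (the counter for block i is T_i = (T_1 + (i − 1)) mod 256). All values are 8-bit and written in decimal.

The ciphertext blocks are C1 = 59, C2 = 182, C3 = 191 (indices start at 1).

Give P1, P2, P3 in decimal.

CTR decryption: S_i = E(K, T_i) where T_i is the counter for block i; P_i = C_i ⊕ S_i.
P1: T = 53, S = E(K, T) = 90; 59 ⊕ 90 = 97.
P2: T = 54, S = E(K, T) = 91; 182 ⊕ 91 = 237.
P3: T = 55, S = E(K, T) = 92; 191 ⊕ 92 = 227.

P1 = 97, P2 = 237, P3 = 227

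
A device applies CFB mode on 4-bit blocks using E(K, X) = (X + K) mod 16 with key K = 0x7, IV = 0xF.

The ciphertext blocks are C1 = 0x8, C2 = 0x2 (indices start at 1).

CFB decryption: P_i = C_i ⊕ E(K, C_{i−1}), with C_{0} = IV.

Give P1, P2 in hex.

P1 = 0xE, P2 = 0xD

P1: E(K, 0xF) = 0x6; 0x8 ⊕ 0x6 = 0xE.
P2: E(K, 0x8) = 0xF; 0x2 ⊕ 0xF = 0xD.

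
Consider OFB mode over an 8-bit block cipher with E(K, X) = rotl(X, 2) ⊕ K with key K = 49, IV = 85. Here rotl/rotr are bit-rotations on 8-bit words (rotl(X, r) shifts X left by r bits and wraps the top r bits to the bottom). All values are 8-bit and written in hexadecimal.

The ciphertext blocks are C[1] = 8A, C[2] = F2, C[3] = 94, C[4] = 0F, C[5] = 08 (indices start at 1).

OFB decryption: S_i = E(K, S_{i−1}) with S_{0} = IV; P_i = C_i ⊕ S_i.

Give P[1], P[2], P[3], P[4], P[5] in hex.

P[1] = D5, P[2] = C6, P[3] = 0D, P[4] = 20, P[5] = FD

P[1]: S = E(K, 85) = 5F; 8A ⊕ 5F = D5.
P[2]: S = E(K, 5F) = 34; F2 ⊕ 34 = C6.
P[3]: S = E(K, 34) = 99; 94 ⊕ 99 = 0D.
P[4]: S = E(K, 99) = 2F; 0F ⊕ 2F = 20.
P[5]: S = E(K, 2F) = F5; 08 ⊕ F5 = FD.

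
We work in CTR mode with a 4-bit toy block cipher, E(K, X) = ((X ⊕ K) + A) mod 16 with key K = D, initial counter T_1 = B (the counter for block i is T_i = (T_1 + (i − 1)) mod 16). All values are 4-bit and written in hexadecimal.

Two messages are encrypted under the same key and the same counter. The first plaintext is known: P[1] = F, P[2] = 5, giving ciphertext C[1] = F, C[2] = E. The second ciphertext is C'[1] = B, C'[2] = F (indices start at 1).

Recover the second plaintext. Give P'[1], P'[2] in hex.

P'[1] = B, P'[2] = 4

In CTR with a reused counter, both messages share the same keystream S_i, so C_i ⊕ C'_i = P_i ⊕ P'_i and thus P'_i = P_i ⊕ C_i ⊕ C'_i.
P'[1]: F ⊕ F ⊕ B = B.
P'[2]: 5 ⊕ E ⊕ F = 4.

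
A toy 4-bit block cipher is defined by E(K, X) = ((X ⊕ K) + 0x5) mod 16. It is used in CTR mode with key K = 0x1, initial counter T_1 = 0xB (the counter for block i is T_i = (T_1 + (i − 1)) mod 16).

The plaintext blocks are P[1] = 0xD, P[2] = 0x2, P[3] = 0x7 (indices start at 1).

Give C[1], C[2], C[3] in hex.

CTR encryption: S_i = E(K, T_i) where T_i is the counter for block i; C_i = P_i ⊕ S_i.
C[1]: T = 0xB, S = E(K, T) = 0xF; 0xD ⊕ 0xF = 0x2.
C[2]: T = 0xC, S = E(K, T) = 0x2; 0x2 ⊕ 0x2 = 0x0.
C[3]: T = 0xD, S = E(K, T) = 0x1; 0x7 ⊕ 0x1 = 0x6.

C[1] = 0x2, C[2] = 0x0, C[3] = 0x6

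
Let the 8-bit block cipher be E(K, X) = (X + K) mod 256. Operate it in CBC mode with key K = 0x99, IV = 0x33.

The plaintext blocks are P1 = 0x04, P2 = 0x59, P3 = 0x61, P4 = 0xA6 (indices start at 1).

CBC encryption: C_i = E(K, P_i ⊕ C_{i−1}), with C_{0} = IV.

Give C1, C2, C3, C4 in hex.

C1: P1 ⊕ 0x33 = 0x37; E(K, 0x37) = 0xD0.
C2: P2 ⊕ 0xD0 = 0x89; E(K, 0x89) = 0x22.
C3: P3 ⊕ 0x22 = 0x43; E(K, 0x43) = 0xDC.
C4: P4 ⊕ 0xDC = 0x7A; E(K, 0x7A) = 0x13.

C1 = 0xD0, C2 = 0x22, C3 = 0xDC, C4 = 0x13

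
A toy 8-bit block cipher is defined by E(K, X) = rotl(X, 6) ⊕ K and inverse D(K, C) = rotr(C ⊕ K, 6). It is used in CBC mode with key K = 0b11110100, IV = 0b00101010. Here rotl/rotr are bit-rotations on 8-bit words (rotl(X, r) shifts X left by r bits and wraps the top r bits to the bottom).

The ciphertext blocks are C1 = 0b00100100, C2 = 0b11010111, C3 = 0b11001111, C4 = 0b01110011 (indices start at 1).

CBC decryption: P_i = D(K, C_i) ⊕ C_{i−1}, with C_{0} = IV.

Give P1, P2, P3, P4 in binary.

P1: D(K, 0b00100100) = 0b01000011; 0b01000011 ⊕ 0b00101010 = 0b01101001.
P2: D(K, 0b11010111) = 0b10001100; 0b10001100 ⊕ 0b00100100 = 0b10101000.
P3: D(K, 0b11001111) = 0b11101100; 0b11101100 ⊕ 0b11010111 = 0b00111011.
P4: D(K, 0b01110011) = 0b00011110; 0b00011110 ⊕ 0b11001111 = 0b11010001.

P1 = 0b01101001, P2 = 0b10101000, P3 = 0b00111011, P4 = 0b11010001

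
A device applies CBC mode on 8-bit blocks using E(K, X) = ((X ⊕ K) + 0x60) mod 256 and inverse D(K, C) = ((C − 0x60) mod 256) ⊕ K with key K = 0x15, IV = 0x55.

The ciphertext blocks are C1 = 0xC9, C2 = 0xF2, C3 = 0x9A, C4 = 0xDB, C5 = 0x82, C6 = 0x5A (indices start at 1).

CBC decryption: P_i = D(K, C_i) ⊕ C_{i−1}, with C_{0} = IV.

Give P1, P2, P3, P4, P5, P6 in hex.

P1: D(K, 0xC9) = 0x7C; 0x7C ⊕ 0x55 = 0x29.
P2: D(K, 0xF2) = 0x87; 0x87 ⊕ 0xC9 = 0x4E.
P3: D(K, 0x9A) = 0x2F; 0x2F ⊕ 0xF2 = 0xDD.
P4: D(K, 0xDB) = 0x6E; 0x6E ⊕ 0x9A = 0xF4.
P5: D(K, 0x82) = 0x37; 0x37 ⊕ 0xDB = 0xEC.
P6: D(K, 0x5A) = 0xEF; 0xEF ⊕ 0x82 = 0x6D.

P1 = 0x29, P2 = 0x4E, P3 = 0xDD, P4 = 0xF4, P5 = 0xEC, P6 = 0x6D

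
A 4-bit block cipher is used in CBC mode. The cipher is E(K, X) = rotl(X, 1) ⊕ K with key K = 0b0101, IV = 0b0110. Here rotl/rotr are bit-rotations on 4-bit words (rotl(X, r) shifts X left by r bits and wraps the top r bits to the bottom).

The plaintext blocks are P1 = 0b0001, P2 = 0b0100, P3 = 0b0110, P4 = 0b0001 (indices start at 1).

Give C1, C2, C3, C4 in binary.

C1 = 0b1011, C2 = 0b1010, C3 = 0b1100, C4 = 0b1110

CBC encryption: C_i = E(K, P_i ⊕ C_{i−1}), with C_{0} = IV.
C1: P1 ⊕ 0b0110 = 0b0111; E(K, 0b0111) = 0b1011.
C2: P2 ⊕ 0b1011 = 0b1111; E(K, 0b1111) = 0b1010.
C3: P3 ⊕ 0b1010 = 0b1100; E(K, 0b1100) = 0b1100.
C4: P4 ⊕ 0b1100 = 0b1101; E(K, 0b1101) = 0b1110.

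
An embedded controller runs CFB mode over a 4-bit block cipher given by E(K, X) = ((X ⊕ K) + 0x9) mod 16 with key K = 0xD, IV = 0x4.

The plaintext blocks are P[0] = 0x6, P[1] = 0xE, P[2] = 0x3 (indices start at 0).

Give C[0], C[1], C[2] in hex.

CFB encryption: C_i = P_i ⊕ E(K, C_{i−1}), with C_{−1} = IV.
C[0]: E(K, 0x4) = 0x2; 0x6 ⊕ 0x2 = 0x4.
C[1]: E(K, 0x4) = 0x2; 0xE ⊕ 0x2 = 0xC.
C[2]: E(K, 0xC) = 0xA; 0x3 ⊕ 0xA = 0x9.

C[0] = 0x4, C[1] = 0xC, C[2] = 0x9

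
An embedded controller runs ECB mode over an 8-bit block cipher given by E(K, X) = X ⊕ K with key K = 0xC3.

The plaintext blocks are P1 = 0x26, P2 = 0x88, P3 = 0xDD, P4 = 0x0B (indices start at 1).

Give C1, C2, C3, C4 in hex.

ECB encryption: C_i = E(K, P_i).
C1: E(K, 0x26) = 0xE5.
C2: E(K, 0x88) = 0x4B.
C3: E(K, 0xDD) = 0x1E.
C4: E(K, 0x0B) = 0xC8.

C1 = 0xE5, C2 = 0x4B, C3 = 0x1E, C4 = 0xC8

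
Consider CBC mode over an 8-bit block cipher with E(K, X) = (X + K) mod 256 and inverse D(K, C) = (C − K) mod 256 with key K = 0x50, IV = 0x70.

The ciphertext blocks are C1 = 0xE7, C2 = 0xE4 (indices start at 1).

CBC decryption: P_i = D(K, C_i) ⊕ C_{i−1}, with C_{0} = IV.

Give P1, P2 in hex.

P1: D(K, 0xE7) = 0x97; 0x97 ⊕ 0x70 = 0xE7.
P2: D(K, 0xE4) = 0x94; 0x94 ⊕ 0xE7 = 0x73.

P1 = 0xE7, P2 = 0x73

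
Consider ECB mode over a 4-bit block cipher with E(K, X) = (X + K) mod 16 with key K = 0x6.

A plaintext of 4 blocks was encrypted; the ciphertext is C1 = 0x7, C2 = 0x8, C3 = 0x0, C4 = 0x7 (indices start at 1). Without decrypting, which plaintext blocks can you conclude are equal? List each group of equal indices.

ECB encrypts each block independently with the same key, so equal ciphertext blocks imply equal plaintext blocks.
C1 = C4 = 0x7, so P1 = P4.

P1 = P4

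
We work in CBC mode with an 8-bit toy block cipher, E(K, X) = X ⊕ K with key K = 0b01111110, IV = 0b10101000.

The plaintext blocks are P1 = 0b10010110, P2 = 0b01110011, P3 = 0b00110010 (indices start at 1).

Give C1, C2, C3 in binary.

C1 = 0b01000000, C2 = 0b01001101, C3 = 0b00000001

CBC encryption: C_i = E(K, P_i ⊕ C_{i−1}), with C_{0} = IV.
C1: P1 ⊕ 0b10101000 = 0b00111110; E(K, 0b00111110) = 0b01000000.
C2: P2 ⊕ 0b01000000 = 0b00110011; E(K, 0b00110011) = 0b01001101.
C3: P3 ⊕ 0b01001101 = 0b01111111; E(K, 0b01111111) = 0b00000001.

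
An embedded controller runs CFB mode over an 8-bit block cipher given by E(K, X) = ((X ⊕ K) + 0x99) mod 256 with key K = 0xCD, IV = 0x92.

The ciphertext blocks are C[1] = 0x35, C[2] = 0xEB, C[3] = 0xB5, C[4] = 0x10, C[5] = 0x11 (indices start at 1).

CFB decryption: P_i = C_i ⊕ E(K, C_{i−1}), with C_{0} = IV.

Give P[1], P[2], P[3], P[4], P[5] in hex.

P[1]: E(K, 0x92) = 0xF8; 0x35 ⊕ 0xF8 = 0xCD.
P[2]: E(K, 0x35) = 0x91; 0xEB ⊕ 0x91 = 0x7A.
P[3]: E(K, 0xEB) = 0xBF; 0xB5 ⊕ 0xBF = 0x0A.
P[4]: E(K, 0xB5) = 0x11; 0x10 ⊕ 0x11 = 0x01.
P[5]: E(K, 0x10) = 0x76; 0x11 ⊕ 0x76 = 0x67.

P[1] = 0xCD, P[2] = 0x7A, P[3] = 0x0A, P[4] = 0x01, P[5] = 0x67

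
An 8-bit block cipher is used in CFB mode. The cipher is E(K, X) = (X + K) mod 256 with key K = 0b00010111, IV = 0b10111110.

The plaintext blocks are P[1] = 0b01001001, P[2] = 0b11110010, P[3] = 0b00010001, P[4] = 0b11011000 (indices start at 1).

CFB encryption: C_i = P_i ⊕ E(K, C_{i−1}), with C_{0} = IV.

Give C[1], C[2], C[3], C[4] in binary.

C[1] = 0b10011100, C[2] = 0b01000001, C[3] = 0b01001001, C[4] = 0b10111000

C[1]: E(K, 0b10111110) = 0b11010101; 0b01001001 ⊕ 0b11010101 = 0b10011100.
C[2]: E(K, 0b10011100) = 0b10110011; 0b11110010 ⊕ 0b10110011 = 0b01000001.
C[3]: E(K, 0b01000001) = 0b01011000; 0b00010001 ⊕ 0b01011000 = 0b01001001.
C[4]: E(K, 0b01001001) = 0b01100000; 0b11011000 ⊕ 0b01100000 = 0b10111000.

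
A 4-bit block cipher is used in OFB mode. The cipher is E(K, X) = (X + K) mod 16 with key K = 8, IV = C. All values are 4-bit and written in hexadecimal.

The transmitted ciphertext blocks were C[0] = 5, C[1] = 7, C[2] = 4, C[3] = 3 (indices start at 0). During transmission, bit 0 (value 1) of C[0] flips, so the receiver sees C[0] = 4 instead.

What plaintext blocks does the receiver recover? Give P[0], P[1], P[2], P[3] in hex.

P[0] = 0, P[1] = B, P[2] = 0, P[3] = F

OFB decryption: S_i = E(K, S_{i−1}) with S_{−1} = IV; P_i = C_i ⊕ S_i.
Only C[0] changed, to 4. In OFB, a change in C_i flips the same bit in P_i only; the keystream is unaffected. Decrypting the received ciphertext:
P[0]: S = E(K, C) = 4; 4 ⊕ 4 = 0.
P[1]: S = E(K, 4) = C; 7 ⊕ C = B.
P[2]: S = E(K, C) = 4; 4 ⊕ 4 = 0.
P[3]: S = E(K, 4) = C; 3 ⊕ C = F.
Blocks that differ from the original plaintext: P[0].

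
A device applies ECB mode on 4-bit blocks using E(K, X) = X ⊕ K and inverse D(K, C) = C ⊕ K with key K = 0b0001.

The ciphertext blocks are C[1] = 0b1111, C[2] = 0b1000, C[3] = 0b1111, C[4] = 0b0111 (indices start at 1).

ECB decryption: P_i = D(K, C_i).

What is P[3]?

P[3]: D(K, 0b1111) = 0b1110.

P[3] = 0b1110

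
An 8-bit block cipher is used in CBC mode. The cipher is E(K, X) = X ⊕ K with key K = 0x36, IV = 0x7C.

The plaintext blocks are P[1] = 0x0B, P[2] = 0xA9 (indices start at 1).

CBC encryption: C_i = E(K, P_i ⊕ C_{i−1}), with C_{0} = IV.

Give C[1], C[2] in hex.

C[1]: P[1] ⊕ 0x7C = 0x77; E(K, 0x77) = 0x41.
C[2]: P[2] ⊕ 0x41 = 0xE8; E(K, 0xE8) = 0xDE.

C[1] = 0x41, C[2] = 0xDE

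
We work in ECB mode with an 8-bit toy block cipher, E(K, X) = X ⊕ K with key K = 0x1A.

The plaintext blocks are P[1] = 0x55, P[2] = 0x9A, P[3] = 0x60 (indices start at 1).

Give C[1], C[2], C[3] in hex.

ECB encryption: C_i = E(K, P_i).
C[1]: E(K, 0x55) = 0x4F.
C[2]: E(K, 0x9A) = 0x80.
C[3]: E(K, 0x60) = 0x7A.

C[1] = 0x4F, C[2] = 0x80, C[3] = 0x7A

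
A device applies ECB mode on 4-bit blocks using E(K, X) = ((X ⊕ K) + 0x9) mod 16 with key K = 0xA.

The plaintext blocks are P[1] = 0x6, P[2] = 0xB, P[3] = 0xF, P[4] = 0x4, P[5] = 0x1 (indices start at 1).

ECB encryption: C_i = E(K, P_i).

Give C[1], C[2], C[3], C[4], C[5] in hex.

C[1] = 0x5, C[2] = 0xA, C[3] = 0xE, C[4] = 0x7, C[5] = 0x4

C[1]: E(K, 0x6) = 0x5.
C[2]: E(K, 0xB) = 0xA.
C[3]: E(K, 0xF) = 0xE.
C[4]: E(K, 0x4) = 0x7.
C[5]: E(K, 0x1) = 0x4.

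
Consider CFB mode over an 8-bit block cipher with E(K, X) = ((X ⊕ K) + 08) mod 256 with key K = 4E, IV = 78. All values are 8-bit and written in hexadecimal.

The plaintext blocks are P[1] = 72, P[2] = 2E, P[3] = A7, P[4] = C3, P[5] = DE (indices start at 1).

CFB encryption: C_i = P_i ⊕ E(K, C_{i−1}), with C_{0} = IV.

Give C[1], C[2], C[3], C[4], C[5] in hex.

C[1]: E(K, 78) = 3E; 72 ⊕ 3E = 4C.
C[2]: E(K, 4C) = 0A; 2E ⊕ 0A = 24.
C[3]: E(K, 24) = 72; A7 ⊕ 72 = D5.
C[4]: E(K, D5) = A3; C3 ⊕ A3 = 60.
C[5]: E(K, 60) = 36; DE ⊕ 36 = E8.

C[1] = 4C, C[2] = 24, C[3] = D5, C[4] = 60, C[5] = E8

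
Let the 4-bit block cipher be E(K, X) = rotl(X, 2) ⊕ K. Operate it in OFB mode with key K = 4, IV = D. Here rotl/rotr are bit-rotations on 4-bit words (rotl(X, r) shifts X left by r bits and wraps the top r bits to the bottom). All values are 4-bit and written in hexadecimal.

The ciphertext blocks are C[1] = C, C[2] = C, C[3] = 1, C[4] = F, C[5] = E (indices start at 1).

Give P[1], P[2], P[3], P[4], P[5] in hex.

OFB decryption: S_i = E(K, S_{i−1}) with S_{0} = IV; P_i = C_i ⊕ S_i.
P[1]: S = E(K, D) = 3; C ⊕ 3 = F.
P[2]: S = E(K, 3) = 8; C ⊕ 8 = 4.
P[3]: S = E(K, 8) = 6; 1 ⊕ 6 = 7.
P[4]: S = E(K, 6) = D; F ⊕ D = 2.
P[5]: S = E(K, D) = 3; E ⊕ 3 = D.

P[1] = F, P[2] = 4, P[3] = 7, P[4] = 2, P[5] = D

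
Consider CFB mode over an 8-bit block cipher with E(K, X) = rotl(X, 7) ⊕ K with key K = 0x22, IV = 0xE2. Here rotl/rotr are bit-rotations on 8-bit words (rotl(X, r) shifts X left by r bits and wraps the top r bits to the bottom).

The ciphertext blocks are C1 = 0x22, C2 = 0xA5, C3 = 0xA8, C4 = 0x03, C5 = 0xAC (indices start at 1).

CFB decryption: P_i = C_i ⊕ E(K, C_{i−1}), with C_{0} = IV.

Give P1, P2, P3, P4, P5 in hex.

P1: E(K, 0xE2) = 0x53; 0x22 ⊕ 0x53 = 0x71.
P2: E(K, 0x22) = 0x33; 0xA5 ⊕ 0x33 = 0x96.
P3: E(K, 0xA5) = 0xF0; 0xA8 ⊕ 0xF0 = 0x58.
P4: E(K, 0xA8) = 0x76; 0x03 ⊕ 0x76 = 0x75.
P5: E(K, 0x03) = 0xA3; 0xAC ⊕ 0xA3 = 0x0F.

P1 = 0x71, P2 = 0x96, P3 = 0x58, P4 = 0x75, P5 = 0x0F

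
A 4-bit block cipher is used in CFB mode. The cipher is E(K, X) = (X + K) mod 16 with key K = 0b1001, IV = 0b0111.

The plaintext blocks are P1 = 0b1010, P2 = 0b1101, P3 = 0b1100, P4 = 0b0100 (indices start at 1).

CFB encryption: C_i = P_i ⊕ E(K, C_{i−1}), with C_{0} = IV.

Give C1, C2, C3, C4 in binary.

C1: E(K, 0b0111) = 0b0000; 0b1010 ⊕ 0b0000 = 0b1010.
C2: E(K, 0b1010) = 0b0011; 0b1101 ⊕ 0b0011 = 0b1110.
C3: E(K, 0b1110) = 0b0111; 0b1100 ⊕ 0b0111 = 0b1011.
C4: E(K, 0b1011) = 0b0100; 0b0100 ⊕ 0b0100 = 0b0000.

C1 = 0b1010, C2 = 0b1110, C3 = 0b1011, C4 = 0b0000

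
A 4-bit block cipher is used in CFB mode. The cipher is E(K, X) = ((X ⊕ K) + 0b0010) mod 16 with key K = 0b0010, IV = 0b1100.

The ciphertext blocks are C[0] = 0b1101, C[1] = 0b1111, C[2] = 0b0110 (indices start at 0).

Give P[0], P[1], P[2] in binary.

CFB decryption: P_i = C_i ⊕ E(K, C_{i−1}), with C_{−1} = IV.
P[0]: E(K, 0b1100) = 0b0000; 0b1101 ⊕ 0b0000 = 0b1101.
P[1]: E(K, 0b1101) = 0b0001; 0b1111 ⊕ 0b0001 = 0b1110.
P[2]: E(K, 0b1111) = 0b1111; 0b0110 ⊕ 0b1111 = 0b1001.

P[0] = 0b1101, P[1] = 0b1110, P[2] = 0b1001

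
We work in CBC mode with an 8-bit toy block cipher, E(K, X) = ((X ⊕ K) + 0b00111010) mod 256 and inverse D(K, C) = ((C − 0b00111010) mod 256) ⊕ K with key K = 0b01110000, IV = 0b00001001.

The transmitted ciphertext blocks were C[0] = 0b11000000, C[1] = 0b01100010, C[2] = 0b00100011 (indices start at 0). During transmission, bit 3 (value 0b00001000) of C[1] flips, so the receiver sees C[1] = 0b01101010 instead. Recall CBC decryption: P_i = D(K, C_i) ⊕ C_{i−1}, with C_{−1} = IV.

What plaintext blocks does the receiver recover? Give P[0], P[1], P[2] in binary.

P[0] = 0b11111111, P[1] = 0b10000000, P[2] = 0b11110011

Only C[1] changed, to 0b01101010. In CBC, a change in C_i garbles P_i and flips the same bit in P_{i+1}. Decrypting the received ciphertext:
P[0]: D(K, 0b11000000) = 0b11110110; 0b11110110 ⊕ 0b00001001 = 0b11111111.
P[1]: D(K, 0b01101010) = 0b01000000; 0b01000000 ⊕ 0b11000000 = 0b10000000.
P[2]: D(K, 0b00100011) = 0b10011001; 0b10011001 ⊕ 0b01101010 = 0b11110011.
Blocks that differ from the original plaintext: P[1], P[2].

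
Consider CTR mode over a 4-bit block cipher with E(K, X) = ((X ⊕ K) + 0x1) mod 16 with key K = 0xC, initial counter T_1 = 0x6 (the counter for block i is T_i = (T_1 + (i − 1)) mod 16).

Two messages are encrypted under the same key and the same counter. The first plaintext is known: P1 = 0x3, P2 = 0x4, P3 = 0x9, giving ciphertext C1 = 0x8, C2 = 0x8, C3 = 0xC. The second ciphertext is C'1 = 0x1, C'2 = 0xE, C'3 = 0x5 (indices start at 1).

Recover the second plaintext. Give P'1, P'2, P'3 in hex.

P'1 = 0xA, P'2 = 0x2, P'3 = 0x0

In CTR with a reused counter, both messages share the same keystream S_i, so C_i ⊕ C'_i = P_i ⊕ P'_i and thus P'_i = P_i ⊕ C_i ⊕ C'_i.
P'1: 0x3 ⊕ 0x8 ⊕ 0x1 = 0xA.
P'2: 0x4 ⊕ 0x8 ⊕ 0xE = 0x2.
P'3: 0x9 ⊕ 0xC ⊕ 0x5 = 0x0.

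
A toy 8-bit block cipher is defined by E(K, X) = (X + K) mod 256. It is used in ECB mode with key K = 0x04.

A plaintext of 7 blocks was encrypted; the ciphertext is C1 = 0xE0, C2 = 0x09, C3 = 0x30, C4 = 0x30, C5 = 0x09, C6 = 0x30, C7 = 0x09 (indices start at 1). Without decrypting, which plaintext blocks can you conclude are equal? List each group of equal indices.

P2 = P5 = P7; P3 = P4 = P6

ECB encrypts each block independently with the same key, so equal ciphertext blocks imply equal plaintext blocks.
C2 = C5 = C7 = 0x09, so P2 = P5 = P7.
C3 = C4 = C6 = 0x30, so P3 = P4 = P6.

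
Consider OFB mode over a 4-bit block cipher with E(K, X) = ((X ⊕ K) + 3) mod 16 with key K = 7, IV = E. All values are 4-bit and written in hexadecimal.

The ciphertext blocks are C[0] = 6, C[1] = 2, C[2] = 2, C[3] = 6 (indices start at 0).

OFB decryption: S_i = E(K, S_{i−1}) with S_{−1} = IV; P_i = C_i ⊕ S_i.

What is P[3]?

P[0]: S = E(K, E) = C; 6 ⊕ C = A.
P[1]: S = E(K, C) = E; 2 ⊕ E = C.
P[2]: S = E(K, E) = C; 2 ⊕ C = E.
P[3]: S = E(K, C) = E; 6 ⊕ E = 8.

P[3] = 8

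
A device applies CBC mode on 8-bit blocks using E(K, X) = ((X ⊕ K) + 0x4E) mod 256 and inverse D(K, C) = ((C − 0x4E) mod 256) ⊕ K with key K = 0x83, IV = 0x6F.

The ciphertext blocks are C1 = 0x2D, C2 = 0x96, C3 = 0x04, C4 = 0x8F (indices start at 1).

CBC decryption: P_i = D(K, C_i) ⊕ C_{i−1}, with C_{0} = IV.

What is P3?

P3: D(K, 0x04) = 0x35; 0x35 ⊕ 0x96 = 0xA3.

P3 = 0xA3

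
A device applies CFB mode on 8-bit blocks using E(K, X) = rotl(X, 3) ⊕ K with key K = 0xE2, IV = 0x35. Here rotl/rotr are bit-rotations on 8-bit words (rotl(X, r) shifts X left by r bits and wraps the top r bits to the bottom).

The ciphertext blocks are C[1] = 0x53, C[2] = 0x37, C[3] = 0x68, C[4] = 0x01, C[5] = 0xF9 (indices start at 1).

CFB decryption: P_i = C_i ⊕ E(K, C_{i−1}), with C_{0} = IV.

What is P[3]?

P[3]: E(K, 0x37) = 0x5B; 0x68 ⊕ 0x5B = 0x33.

P[3] = 0x33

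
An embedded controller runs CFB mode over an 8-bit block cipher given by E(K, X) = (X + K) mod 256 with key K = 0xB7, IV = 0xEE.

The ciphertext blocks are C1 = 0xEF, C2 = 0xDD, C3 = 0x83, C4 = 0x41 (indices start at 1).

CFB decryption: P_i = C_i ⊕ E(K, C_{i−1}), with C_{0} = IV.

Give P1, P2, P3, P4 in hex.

P1: E(K, 0xEE) = 0xA5; 0xEF ⊕ 0xA5 = 0x4A.
P2: E(K, 0xEF) = 0xA6; 0xDD ⊕ 0xA6 = 0x7B.
P3: E(K, 0xDD) = 0x94; 0x83 ⊕ 0x94 = 0x17.
P4: E(K, 0x83) = 0x3A; 0x41 ⊕ 0x3A = 0x7B.

P1 = 0x4A, P2 = 0x7B, P3 = 0x17, P4 = 0x7B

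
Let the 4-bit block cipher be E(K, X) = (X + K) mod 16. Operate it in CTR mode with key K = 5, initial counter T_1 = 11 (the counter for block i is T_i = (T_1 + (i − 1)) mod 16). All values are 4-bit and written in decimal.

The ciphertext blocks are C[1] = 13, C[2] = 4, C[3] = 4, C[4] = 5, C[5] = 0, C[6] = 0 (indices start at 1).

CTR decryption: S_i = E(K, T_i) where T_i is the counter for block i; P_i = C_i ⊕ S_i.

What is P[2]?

P[2] = 5

P[2]: T = 12, S = E(K, T) = 1; 4 ⊕ 1 = 5.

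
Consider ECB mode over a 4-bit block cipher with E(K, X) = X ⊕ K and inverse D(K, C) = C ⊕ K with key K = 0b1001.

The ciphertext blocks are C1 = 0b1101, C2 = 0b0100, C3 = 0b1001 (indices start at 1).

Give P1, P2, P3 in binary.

P1 = 0b0100, P2 = 0b1101, P3 = 0b0000

ECB decryption: P_i = D(K, C_i).
P1: D(K, 0b1101) = 0b0100.
P2: D(K, 0b0100) = 0b1101.
P3: D(K, 0b1001) = 0b0000.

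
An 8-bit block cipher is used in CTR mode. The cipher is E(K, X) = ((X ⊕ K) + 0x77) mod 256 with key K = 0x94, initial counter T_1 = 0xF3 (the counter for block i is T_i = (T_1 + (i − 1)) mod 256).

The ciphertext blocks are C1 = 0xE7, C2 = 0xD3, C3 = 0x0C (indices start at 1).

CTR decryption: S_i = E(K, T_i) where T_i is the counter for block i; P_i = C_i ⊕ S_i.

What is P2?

P2 = 0x04

P2: T = 0xF4, S = E(K, T) = 0xD7; 0xD3 ⊕ 0xD7 = 0x04.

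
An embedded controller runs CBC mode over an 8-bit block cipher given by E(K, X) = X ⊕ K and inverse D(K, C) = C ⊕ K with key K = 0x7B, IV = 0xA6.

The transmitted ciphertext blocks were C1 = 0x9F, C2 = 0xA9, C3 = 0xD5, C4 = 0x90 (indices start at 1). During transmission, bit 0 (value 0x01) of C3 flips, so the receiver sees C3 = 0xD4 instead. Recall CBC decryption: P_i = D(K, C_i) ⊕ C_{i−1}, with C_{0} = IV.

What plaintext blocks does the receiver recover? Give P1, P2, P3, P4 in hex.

Only C3 changed, to 0xD4. In CBC, a change in C_i garbles P_i and flips the same bit in P_{i+1}. Decrypting the received ciphertext:
P1: D(K, 0x9F) = 0xE4; 0xE4 ⊕ 0xA6 = 0x42.
P2: D(K, 0xA9) = 0xD2; 0xD2 ⊕ 0x9F = 0x4D.
P3: D(K, 0xD4) = 0xAF; 0xAF ⊕ 0xA9 = 0x06.
P4: D(K, 0x90) = 0xEB; 0xEB ⊕ 0xD4 = 0x3F.
Blocks that differ from the original plaintext: P3, P4.

P1 = 0x42, P2 = 0x4D, P3 = 0x06, P4 = 0x3F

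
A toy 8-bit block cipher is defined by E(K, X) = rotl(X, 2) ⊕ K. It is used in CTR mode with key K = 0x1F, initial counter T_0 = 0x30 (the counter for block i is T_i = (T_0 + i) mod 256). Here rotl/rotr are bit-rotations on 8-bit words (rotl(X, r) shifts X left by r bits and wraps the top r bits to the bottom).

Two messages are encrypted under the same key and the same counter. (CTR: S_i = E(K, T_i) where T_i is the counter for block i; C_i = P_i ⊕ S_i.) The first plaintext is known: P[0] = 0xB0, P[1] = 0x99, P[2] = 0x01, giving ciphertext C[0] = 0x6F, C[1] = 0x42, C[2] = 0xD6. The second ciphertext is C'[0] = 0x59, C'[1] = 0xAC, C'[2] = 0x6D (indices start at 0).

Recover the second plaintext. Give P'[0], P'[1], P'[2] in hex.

P'[0] = 0x86, P'[1] = 0x77, P'[2] = 0xBA

In CTR with a reused counter, both messages share the same keystream S_i, so C_i ⊕ C'_i = P_i ⊕ P'_i and thus P'_i = P_i ⊕ C_i ⊕ C'_i.
P'[0]: 0xB0 ⊕ 0x6F ⊕ 0x59 = 0x86.
P'[1]: 0x99 ⊕ 0x42 ⊕ 0xAC = 0x77.
P'[2]: 0x01 ⊕ 0xD6 ⊕ 0x6D = 0xBA.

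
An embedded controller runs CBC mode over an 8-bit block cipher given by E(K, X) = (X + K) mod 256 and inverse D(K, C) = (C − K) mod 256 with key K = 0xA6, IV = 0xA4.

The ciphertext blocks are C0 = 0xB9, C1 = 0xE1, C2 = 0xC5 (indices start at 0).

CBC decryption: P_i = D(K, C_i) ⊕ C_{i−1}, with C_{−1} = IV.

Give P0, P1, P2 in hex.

P0: D(K, 0xB9) = 0x13; 0x13 ⊕ 0xA4 = 0xB7.
P1: D(K, 0xE1) = 0x3B; 0x3B ⊕ 0xB9 = 0x82.
P2: D(K, 0xC5) = 0x1F; 0x1F ⊕ 0xE1 = 0xFE.

P0 = 0xB7, P1 = 0x82, P2 = 0xFE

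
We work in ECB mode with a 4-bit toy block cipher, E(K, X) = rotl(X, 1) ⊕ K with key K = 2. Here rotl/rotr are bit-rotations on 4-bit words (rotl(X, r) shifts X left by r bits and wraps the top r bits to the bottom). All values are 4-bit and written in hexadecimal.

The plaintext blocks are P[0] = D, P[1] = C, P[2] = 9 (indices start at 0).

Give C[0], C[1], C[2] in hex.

ECB encryption: C_i = E(K, P_i).
C[0]: E(K, D) = 9.
C[1]: E(K, C) = B.
C[2]: E(K, 9) = 1.

C[0] = 9, C[1] = B, C[2] = 1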